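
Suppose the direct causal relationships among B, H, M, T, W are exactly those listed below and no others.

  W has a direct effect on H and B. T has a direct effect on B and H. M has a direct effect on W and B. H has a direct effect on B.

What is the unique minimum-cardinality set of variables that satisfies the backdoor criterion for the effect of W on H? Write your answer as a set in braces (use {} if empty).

Variables eligible for adjustment (non-descendants of W, excluding W and H): {M, T}.
Backdoor paths from W to H:
  P1: W <- M -> B <- T -> H
  P2: W <- M -> B <- H
Each backdoor path contains an unconditioned collider, so every path is already blocked with the empty conditioning set:
  P1: blocked at collider B (neither it nor any descendant is in the conditioning set).
  P2: blocked at collider B (neither it nor any descendant is in the conditioning set).
The empty set is therefore the unique smallest valid set.

{}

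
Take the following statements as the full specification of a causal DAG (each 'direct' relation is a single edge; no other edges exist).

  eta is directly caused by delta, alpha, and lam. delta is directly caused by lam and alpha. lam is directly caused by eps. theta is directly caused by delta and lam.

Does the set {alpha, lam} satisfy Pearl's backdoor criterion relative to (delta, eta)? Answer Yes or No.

Backdoor paths from delta to eta (paths whose first edge points into delta):
  P1: delta <- alpha -> eta
  P2: delta <- lam -> eta
Condition 1 (no descendant of delta in the set): holds — descendants of delta are {eta, theta}; none are in {alpha, lam}.
Condition 2 (every backdoor path blocked by {alpha, lam}):
  P1: blocked at fork node alpha ∈ conditioning set.
  P2: blocked at fork node lam ∈ conditioning set.
{alpha, lam} satisfies the backdoor criterion.

Yes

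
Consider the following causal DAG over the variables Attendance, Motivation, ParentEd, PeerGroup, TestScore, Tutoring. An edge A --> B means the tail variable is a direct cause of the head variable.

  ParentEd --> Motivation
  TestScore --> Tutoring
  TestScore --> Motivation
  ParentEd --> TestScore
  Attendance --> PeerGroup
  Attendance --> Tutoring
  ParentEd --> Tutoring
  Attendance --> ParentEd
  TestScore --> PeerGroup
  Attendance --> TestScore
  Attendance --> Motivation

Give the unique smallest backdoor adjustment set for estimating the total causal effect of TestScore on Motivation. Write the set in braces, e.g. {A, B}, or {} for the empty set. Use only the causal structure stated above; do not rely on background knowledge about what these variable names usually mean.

{Attendance, ParentEd}

Variables eligible for adjustment (non-descendants of TestScore, excluding TestScore and Motivation): {Attendance, ParentEd}.
Backdoor paths from TestScore to Motivation:
  P1: TestScore <- Attendance -> ParentEd -> Motivation
  P2: TestScore <- Attendance -> Tutoring <- ParentEd -> Motivation
  P3: TestScore <- Attendance -> Motivation
  P4: TestScore <- ParentEd <- Attendance -> Motivation
  P5: TestScore <- ParentEd -> Tutoring <- Attendance -> Motivation
  P6: TestScore <- ParentEd -> Motivation
The empty set is not sufficient: P1 (TestScore <- Attendance -> ParentEd -> Motivation) has no collider blocking it and no conditioned non-collider, so it is open.
Try {Attendance, ParentEd}:
  P1: blocked at fork node Attendance ∈ conditioning set.
  P2: blocked at fork node Attendance ∈ conditioning set.
  P3: blocked at fork node Attendance ∈ conditioning set.
  P4: blocked at chain node ParentEd ∈ conditioning set.
  P5: blocked at fork node ParentEd ∈ conditioning set.
  P6: blocked at fork node ParentEd ∈ conditioning set.
{Attendance, ParentEd} contains no descendant of TestScore and blocks every backdoor path.
Every element of {Attendance, ParentEd} is needed (dropping Attendance leaves P3 open; dropping ParentEd leaves P6 open), so no proper subset is valid.
Among all size-2 subsets of the eligible variables, only {Attendance, ParentEd} blocks every backdoor path, so it is the unique smallest valid adjustment set.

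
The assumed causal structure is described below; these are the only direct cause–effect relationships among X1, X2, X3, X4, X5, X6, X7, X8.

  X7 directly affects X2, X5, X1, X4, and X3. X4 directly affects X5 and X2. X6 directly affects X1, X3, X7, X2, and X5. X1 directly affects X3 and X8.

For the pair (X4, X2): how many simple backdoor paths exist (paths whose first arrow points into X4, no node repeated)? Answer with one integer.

A backdoor path from X4 to X2 is any simple undirected path whose first edge points into X4 (i.e. leaves X4 via a parent).
Parents of X4: {X7}.
Enumerating:
  P1: X4 <- X7 <- X6 -> X2
  P2: X4 <- X7 -> X1 <- X6 -> X2
  P3: X4 <- X7 -> X1 -> X3 <- X6 -> X2
  P4: X4 <- X7 -> X3 <- X6 -> X2
  P5: X4 <- X7 -> X3 <- X1 <- X6 -> X2
  P6: X4 <- X7 -> X2
  P7: X4 <- X7 -> X5 <- X6 -> X2
That exhausts the simple backdoor paths. Count: 7.

7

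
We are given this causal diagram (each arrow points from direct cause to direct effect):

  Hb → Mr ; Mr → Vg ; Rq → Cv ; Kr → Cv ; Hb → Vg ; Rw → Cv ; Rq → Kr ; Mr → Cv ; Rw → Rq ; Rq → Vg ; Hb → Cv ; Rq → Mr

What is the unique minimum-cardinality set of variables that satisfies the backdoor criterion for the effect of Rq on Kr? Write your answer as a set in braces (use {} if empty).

{}

Variables eligible for adjustment (non-descendants of Rq, excluding Rq and Kr): {Hb, Rw}.
Backdoor paths from Rq to Kr:
  P1: Rq <- Rw -> Cv <- Kr
Each backdoor path contains an unconditioned collider, so every path is already blocked with the empty conditioning set:
  P1: blocked at collider Cv (neither it nor any descendant is in the conditioning set).
The empty set is therefore the unique smallest valid set.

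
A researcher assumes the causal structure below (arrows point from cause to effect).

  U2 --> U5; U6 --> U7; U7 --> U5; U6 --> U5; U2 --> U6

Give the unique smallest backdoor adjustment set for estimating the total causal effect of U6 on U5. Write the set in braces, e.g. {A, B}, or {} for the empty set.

{U2}

Variables eligible for adjustment (non-descendants of U6, excluding U6 and U5): {U2}.
Backdoor paths from U6 to U5:
  P1: U6 <- U2 -> U5
The empty set is not sufficient: P1 (U6 <- U2 -> U5) has no collider blocking it and no conditioned non-collider, so it is open.
Try {U2}:
  P1: blocked at fork node U2 ∈ conditioning set.
{U2} contains no descendant of U6 and blocks every backdoor path.
{U2} is the unique smallest valid adjustment set.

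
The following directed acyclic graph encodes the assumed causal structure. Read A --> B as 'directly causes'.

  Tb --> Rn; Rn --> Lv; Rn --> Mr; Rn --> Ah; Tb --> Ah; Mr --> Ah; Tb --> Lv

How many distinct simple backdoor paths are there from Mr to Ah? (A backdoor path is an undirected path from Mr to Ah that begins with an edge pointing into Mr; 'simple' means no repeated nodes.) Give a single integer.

3

A backdoor path from Mr to Ah is any simple undirected path whose first edge points into Mr (i.e. leaves Mr via a parent).
Parents of Mr: {Rn}.
Enumerating:
  P1: Mr <- Rn <- Tb -> Ah
  P2: Mr <- Rn -> Lv <- Tb -> Ah
  P3: Mr <- Rn -> Ah
That exhausts the simple backdoor paths. Count: 3.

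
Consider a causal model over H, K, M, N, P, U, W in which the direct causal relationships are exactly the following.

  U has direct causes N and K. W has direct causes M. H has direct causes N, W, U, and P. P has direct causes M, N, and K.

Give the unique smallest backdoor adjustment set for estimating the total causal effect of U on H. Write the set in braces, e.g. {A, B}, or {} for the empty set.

Variables eligible for adjustment (non-descendants of U, excluding U and H): {K, M, N, P, W}.
Backdoor paths from U to H:
  P1: U <- N -> P <- M -> W -> H
  P2: U <- N -> P -> H
  P3: U <- N -> H
  P4: U <- K -> P <- N -> H
  P5: U <- K -> P <- M -> W -> H
  P6: U <- K -> P -> H
The empty set is not sufficient: P2 (U <- N -> P -> H) has no collider blocking it and no conditioned non-collider, so it is open.
Try {K, N}:
  P1: blocked at fork node N ∈ conditioning set.
  P2: blocked at fork node N ∈ conditioning set.
  P3: blocked at fork node N ∈ conditioning set.
  P4: blocked at fork node K ∈ conditioning set.
  P5: blocked at fork node K ∈ conditioning set.
  P6: blocked at fork node K ∈ conditioning set.
{K, N} contains no descendant of U and blocks every backdoor path.
Every element of {K, N} is needed (dropping K leaves P6 open; dropping N leaves P2 open), so no proper subset is valid.
Among all size-2 subsets of the eligible variables, only {K, N} blocks every backdoor path, so it is the unique smallest valid adjustment set.

{K, N}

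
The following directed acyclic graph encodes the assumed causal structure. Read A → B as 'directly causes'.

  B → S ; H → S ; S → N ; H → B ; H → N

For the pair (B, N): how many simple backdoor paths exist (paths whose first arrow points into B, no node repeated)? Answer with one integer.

2

A backdoor path from B to N is any simple undirected path whose first edge points into B (i.e. leaves B via a parent).
Parents of B: {H}.
Enumerating:
  P1: B <- H -> S -> N
  P2: B <- H -> N
That exhausts the simple backdoor paths. Count: 2.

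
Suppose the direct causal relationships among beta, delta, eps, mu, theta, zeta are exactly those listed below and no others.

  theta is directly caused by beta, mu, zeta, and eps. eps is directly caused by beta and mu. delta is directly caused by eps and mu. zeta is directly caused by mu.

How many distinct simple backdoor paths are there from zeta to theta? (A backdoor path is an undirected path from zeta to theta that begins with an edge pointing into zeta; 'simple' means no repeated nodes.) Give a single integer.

A backdoor path from zeta to theta is any simple undirected path whose first edge points into zeta (i.e. leaves zeta via a parent).
Parents of zeta: {mu}.
Enumerating:
  P1: zeta <- mu -> eps <- beta -> theta
  P2: zeta <- mu -> eps -> theta
  P3: zeta <- mu -> theta
  P4: zeta <- mu -> delta <- eps <- beta -> theta
  P5: zeta <- mu -> delta <- eps -> theta
That exhausts the simple backdoor paths. Count: 5.

5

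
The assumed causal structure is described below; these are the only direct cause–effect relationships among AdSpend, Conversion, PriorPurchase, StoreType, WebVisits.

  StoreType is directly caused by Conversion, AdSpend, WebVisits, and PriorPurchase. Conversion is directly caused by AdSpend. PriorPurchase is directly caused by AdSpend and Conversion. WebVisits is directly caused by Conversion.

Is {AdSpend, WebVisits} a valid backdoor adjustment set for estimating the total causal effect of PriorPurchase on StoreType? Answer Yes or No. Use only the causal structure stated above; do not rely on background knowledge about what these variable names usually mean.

Backdoor paths from PriorPurchase to StoreType (paths whose first edge points into PriorPurchase):
  P1: PriorPurchase <- AdSpend -> Conversion -> WebVisits -> StoreType
  P2: PriorPurchase <- AdSpend -> Conversion -> StoreType
  P3: PriorPurchase <- AdSpend -> StoreType
  P4: PriorPurchase <- Conversion <- AdSpend -> StoreType
  P5: PriorPurchase <- Conversion -> WebVisits -> StoreType
  P6: PriorPurchase <- Conversion -> StoreType
Condition 1 (no descendant of PriorPurchase in the set): holds — descendants of PriorPurchase are {StoreType}; none are in {AdSpend, WebVisits}.
Condition 2 (every backdoor path blocked by {AdSpend, WebVisits}):
  P1: blocked at fork node AdSpend ∈ conditioning set.
  P2: blocked at fork node AdSpend ∈ conditioning set.
  P3: blocked at fork node AdSpend ∈ conditioning set.
  P4: blocked at fork node AdSpend ∈ conditioning set.
  P5: blocked at chain node WebVisits ∈ conditioning set.
  P6: open — no interior node is in the conditioning set.
{AdSpend, WebVisits} does not satisfy the backdoor criterion.

No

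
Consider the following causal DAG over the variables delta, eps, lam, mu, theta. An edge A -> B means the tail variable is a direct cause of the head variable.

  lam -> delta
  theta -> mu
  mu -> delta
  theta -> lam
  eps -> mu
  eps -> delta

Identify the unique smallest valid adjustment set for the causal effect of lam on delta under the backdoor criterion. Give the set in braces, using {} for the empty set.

Variables eligible for adjustment (non-descendants of lam, excluding lam and delta): {eps, mu, theta}.
Backdoor paths from lam to delta:
  P1: lam <- theta -> mu <- eps -> delta
  P2: lam <- theta -> mu -> delta
The empty set is not sufficient: P2 (lam <- theta -> mu -> delta) has no collider blocking it and no conditioned non-collider, so it is open.
Try {theta}:
  P1: blocked at fork node theta ∈ conditioning set.
  P2: blocked at fork node theta ∈ conditioning set.
{theta} contains no descendant of lam and blocks every backdoor path.
No other singleton works — e.g. {eps} leaves P2 open — so {theta} is the unique smallest valid adjustment set.

{theta}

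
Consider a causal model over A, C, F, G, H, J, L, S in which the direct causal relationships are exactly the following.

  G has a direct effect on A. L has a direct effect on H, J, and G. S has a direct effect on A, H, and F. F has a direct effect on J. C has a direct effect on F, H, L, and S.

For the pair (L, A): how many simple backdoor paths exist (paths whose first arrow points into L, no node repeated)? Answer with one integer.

A backdoor path from L to A is any simple undirected path whose first edge points into L (i.e. leaves L via a parent).
Parents of L: {C}.
Enumerating:
  P1: L <- C -> S -> A
  P2: L <- C -> F <- S -> A
  P3: L <- C -> H <- S -> A
That exhausts the simple backdoor paths. Count: 3.

3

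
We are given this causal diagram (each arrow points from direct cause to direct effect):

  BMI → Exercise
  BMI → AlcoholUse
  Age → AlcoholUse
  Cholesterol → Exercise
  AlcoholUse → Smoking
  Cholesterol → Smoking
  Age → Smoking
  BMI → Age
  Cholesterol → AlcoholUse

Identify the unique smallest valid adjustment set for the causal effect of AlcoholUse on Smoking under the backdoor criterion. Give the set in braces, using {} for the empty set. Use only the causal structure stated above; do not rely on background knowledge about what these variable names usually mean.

Variables eligible for adjustment (non-descendants of AlcoholUse, excluding AlcoholUse and Smoking): {Age, BMI, Cholesterol, Exercise}.
Backdoor paths from AlcoholUse to Smoking:
  P1: AlcoholUse <- BMI -> Age -> Smoking
  P2: AlcoholUse <- BMI -> Exercise <- Cholesterol -> Smoking
  P3: AlcoholUse <- Cholesterol -> Smoking
  P4: AlcoholUse <- Cholesterol -> Exercise <- BMI -> Age -> Smoking
  P5: AlcoholUse <- Age <- BMI -> Exercise <- Cholesterol -> Smoking
  P6: AlcoholUse <- Age -> Smoking
The empty set is not sufficient: P1 (AlcoholUse <- BMI -> Age -> Smoking) has no collider blocking it and no conditioned non-collider, so it is open.
Try {Age, Cholesterol}:
  P1: blocked at chain node Age ∈ conditioning set.
  P2: blocked at collider Exercise (neither it nor any descendant is in the conditioning set).
  P3: blocked at fork node Cholesterol ∈ conditioning set.
  P4: blocked at fork node Cholesterol ∈ conditioning set.
  P5: blocked at chain node Age ∈ conditioning set.
  P6: blocked at fork node Age ∈ conditioning set.
{Age, Cholesterol} contains no descendant of AlcoholUse and blocks every backdoor path.
Every element of {Age, Cholesterol} is needed (dropping Age leaves P1 open; dropping Cholesterol leaves P3 open), so no proper subset is valid.
Among all size-2 subsets of the eligible variables, only {Age, Cholesterol} blocks every backdoor path, so it is the unique smallest valid adjustment set.

{Age, Cholesterol}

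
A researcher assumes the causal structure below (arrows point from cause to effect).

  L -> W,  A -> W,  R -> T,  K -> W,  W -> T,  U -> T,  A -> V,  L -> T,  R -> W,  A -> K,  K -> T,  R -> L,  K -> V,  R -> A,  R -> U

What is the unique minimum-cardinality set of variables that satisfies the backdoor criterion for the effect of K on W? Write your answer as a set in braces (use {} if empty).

Variables eligible for adjustment (non-descendants of K, excluding K and W): {A, L, R, U}.
Backdoor paths from K to W:
  P1: K <- A <- R -> U -> T <- L -> W
  P2: K <- A <- R -> U -> T <- W
  P3: K <- A <- R -> L -> W
  P4: K <- A <- R -> L -> T <- W
  P5: K <- A <- R -> W
  P6: K <- A <- R -> T <- L -> W
  P7: K <- A <- R -> T <- W
  P8: K <- A -> W
The empty set is not sufficient: P3 (K <- A <- R -> L -> W) has no collider blocking it and no conditioned non-collider, so it is open.
Try {A}:
  P1: blocked at chain node A ∈ conditioning set.
  P2: blocked at chain node A ∈ conditioning set.
  P3: blocked at chain node A ∈ conditioning set.
  P4: blocked at chain node A ∈ conditioning set.
  P5: blocked at chain node A ∈ conditioning set.
  P6: blocked at chain node A ∈ conditioning set.
  P7: blocked at chain node A ∈ conditioning set.
  P8: blocked at fork node A ∈ conditioning set.
{A} contains no descendant of K and blocks every backdoor path.
No other singleton works — e.g. {R} leaves P8 open — so {A} is the unique smallest valid adjustment set.

{A}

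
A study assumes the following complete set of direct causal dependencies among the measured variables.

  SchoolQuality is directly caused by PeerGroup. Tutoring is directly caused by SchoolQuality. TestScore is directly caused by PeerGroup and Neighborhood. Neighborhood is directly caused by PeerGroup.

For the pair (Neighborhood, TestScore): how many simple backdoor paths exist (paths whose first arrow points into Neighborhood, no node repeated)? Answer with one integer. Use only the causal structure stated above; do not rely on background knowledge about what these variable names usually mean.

A backdoor path from Neighborhood to TestScore is any simple undirected path whose first edge points into Neighborhood (i.e. leaves Neighborhood via a parent).
Parents of Neighborhood: {PeerGroup}.
Enumerating:
  P1: Neighborhood <- PeerGroup -> TestScore
That exhausts the simple backdoor paths. Count: 1.

1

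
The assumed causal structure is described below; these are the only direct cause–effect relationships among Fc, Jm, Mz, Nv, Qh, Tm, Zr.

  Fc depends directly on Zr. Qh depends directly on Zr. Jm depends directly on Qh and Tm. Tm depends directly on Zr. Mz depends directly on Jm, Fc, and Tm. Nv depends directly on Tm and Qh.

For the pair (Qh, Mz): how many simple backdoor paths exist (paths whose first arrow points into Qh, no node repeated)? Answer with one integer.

3

A backdoor path from Qh to Mz is any simple undirected path whose first edge points into Qh (i.e. leaves Qh via a parent).
Parents of Qh: {Zr}.
Enumerating:
  P1: Qh <- Zr -> Tm -> Jm -> Mz
  P2: Qh <- Zr -> Tm -> Mz
  P3: Qh <- Zr -> Fc -> Mz
That exhausts the simple backdoor paths. Count: 3.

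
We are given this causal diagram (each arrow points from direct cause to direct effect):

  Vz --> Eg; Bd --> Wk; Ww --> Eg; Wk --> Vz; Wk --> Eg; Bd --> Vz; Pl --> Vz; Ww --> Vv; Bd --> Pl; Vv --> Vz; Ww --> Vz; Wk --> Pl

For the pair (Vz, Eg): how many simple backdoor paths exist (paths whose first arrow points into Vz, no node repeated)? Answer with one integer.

7

A backdoor path from Vz to Eg is any simple undirected path whose first edge points into Vz (i.e. leaves Vz via a parent).
Parents of Vz: {Bd, Pl, Vv, Wk, Ww}.
Enumerating:
  P1: Vz <- Bd -> Wk -> Eg
  P2: Vz <- Bd -> Pl <- Wk -> Eg
  P3: Vz <- Wk -> Eg
  P4: Vz <- Ww -> Eg
  P5: Vz <- Pl <- Bd -> Wk -> Eg
  P6: Vz <- Pl <- Wk -> Eg
  P7: Vz <- Vv <- Ww -> Eg
That exhausts the simple backdoor paths. Count: 7.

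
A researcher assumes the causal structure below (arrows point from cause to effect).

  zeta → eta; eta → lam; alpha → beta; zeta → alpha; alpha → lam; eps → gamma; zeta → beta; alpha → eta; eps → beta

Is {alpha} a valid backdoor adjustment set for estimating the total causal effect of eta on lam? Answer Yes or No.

Yes

Backdoor paths from eta to lam (paths whose first edge points into eta):
  P1: eta <- zeta -> alpha -> lam
  P2: eta <- zeta -> beta <- alpha -> lam
  P3: eta <- alpha -> lam
Condition 1 (no descendant of eta in the set): holds — descendants of eta are {lam}; none are in {alpha}.
Condition 2 (every backdoor path blocked by {alpha}):
  P1: blocked at chain node alpha ∈ conditioning set.
  P2: blocked at collider beta (neither it nor any descendant is in the conditioning set).
  P3: blocked at fork node alpha ∈ conditioning set.
{alpha} satisfies the backdoor criterion.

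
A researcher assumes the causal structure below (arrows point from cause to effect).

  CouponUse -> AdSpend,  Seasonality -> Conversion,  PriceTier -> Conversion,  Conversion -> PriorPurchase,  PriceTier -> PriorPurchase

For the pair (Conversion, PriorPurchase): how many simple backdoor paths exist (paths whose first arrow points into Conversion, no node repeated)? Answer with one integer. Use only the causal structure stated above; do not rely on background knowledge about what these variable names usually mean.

A backdoor path from Conversion to PriorPurchase is any simple undirected path whose first edge points into Conversion (i.e. leaves Conversion via a parent).
Parents of Conversion: {PriceTier, Seasonality}.
Enumerating:
  P1: Conversion <- PriceTier -> PriorPurchase
That exhausts the simple backdoor paths. Count: 1.

1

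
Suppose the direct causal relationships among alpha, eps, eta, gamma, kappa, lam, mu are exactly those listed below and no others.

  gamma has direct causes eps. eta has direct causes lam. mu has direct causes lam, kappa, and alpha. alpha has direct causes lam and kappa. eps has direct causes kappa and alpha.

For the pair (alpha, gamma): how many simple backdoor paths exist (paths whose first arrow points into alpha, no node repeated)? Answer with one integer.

A backdoor path from alpha to gamma is any simple undirected path whose first edge points into alpha (i.e. leaves alpha via a parent).
Parents of alpha: {kappa, lam}.
Enumerating:
  P1: alpha <- kappa -> eps -> gamma
  P2: alpha <- lam -> mu <- kappa -> eps -> gamma
That exhausts the simple backdoor paths. Count: 2.

2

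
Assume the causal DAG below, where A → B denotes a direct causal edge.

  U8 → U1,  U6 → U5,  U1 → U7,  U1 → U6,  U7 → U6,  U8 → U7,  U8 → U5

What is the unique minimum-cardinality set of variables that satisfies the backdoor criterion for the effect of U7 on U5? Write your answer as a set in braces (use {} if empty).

Variables eligible for adjustment (non-descendants of U7, excluding U7 and U5): {U1, U8}.
Backdoor paths from U7 to U5:
  P1: U7 <- U8 -> U1 -> U6 -> U5
  P2: U7 <- U8 -> U5
  P3: U7 <- U1 <- U8 -> U5
  P4: U7 <- U1 -> U6 -> U5
The empty set is not sufficient: P1 (U7 <- U8 -> U1 -> U6 -> U5) has no collider blocking it and no conditioned non-collider, so it is open.
Try {U1, U8}:
  P1: blocked at fork node U8 ∈ conditioning set.
  P2: blocked at fork node U8 ∈ conditioning set.
  P3: blocked at chain node U1 ∈ conditioning set.
  P4: blocked at fork node U1 ∈ conditioning set.
{U1, U8} contains no descendant of U7 and blocks every backdoor path.
Every element of {U1, U8} is needed (dropping U1 leaves P4 open; dropping U8 leaves P2 open), so no proper subset is valid.
Among all size-2 subsets of the eligible variables, only {U1, U8} blocks every backdoor path, so it is the unique smallest valid adjustment set.

{U1, U8}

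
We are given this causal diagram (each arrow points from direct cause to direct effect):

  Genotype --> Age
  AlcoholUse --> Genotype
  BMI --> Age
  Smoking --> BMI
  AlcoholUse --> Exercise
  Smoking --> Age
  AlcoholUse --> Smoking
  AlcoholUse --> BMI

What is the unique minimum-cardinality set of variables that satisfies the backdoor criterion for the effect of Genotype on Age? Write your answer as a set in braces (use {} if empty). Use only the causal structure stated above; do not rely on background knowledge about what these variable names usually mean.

Variables eligible for adjustment (non-descendants of Genotype, excluding Genotype and Age): {AlcoholUse, BMI, Exercise, Smoking}.
Backdoor paths from Genotype to Age:
  P1: Genotype <- AlcoholUse -> Smoking -> BMI -> Age
  P2: Genotype <- AlcoholUse -> Smoking -> Age
  P3: Genotype <- AlcoholUse -> BMI <- Smoking -> Age
  P4: Genotype <- AlcoholUse -> BMI -> Age
The empty set is not sufficient: P1 (Genotype <- AlcoholUse -> Smoking -> BMI -> Age) has no collider blocking it and no conditioned non-collider, so it is open.
Try {AlcoholUse}:
  P1: blocked at fork node AlcoholUse ∈ conditioning set.
  P2: blocked at fork node AlcoholUse ∈ conditioning set.
  P3: blocked at fork node AlcoholUse ∈ conditioning set.
  P4: blocked at fork node AlcoholUse ∈ conditioning set.
{AlcoholUse} contains no descendant of Genotype and blocks every backdoor path.
No other singleton works — e.g. {Smoking} leaves P4 open — so {AlcoholUse} is the unique smallest valid adjustment set.

{AlcoholUse}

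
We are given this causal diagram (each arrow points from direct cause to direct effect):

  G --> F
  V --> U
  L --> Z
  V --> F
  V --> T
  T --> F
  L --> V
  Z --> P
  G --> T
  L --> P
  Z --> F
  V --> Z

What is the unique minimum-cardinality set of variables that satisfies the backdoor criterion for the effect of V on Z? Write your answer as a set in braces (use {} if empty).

Variables eligible for adjustment (non-descendants of V, excluding V and Z): {G, L}.
Backdoor paths from V to Z:
  P1: V <- L -> Z
  P2: V <- L -> P <- Z
The empty set is not sufficient: P1 (V <- L -> Z) has no collider blocking it and no conditioned non-collider, so it is open.
Try {L}:
  P1: blocked at fork node L ∈ conditioning set.
  P2: blocked at fork node L ∈ conditioning set.
{L} contains no descendant of V and blocks every backdoor path.
No other singleton works — e.g. {G} leaves P1 open — so {L} is the unique smallest valid adjustment set.

{L}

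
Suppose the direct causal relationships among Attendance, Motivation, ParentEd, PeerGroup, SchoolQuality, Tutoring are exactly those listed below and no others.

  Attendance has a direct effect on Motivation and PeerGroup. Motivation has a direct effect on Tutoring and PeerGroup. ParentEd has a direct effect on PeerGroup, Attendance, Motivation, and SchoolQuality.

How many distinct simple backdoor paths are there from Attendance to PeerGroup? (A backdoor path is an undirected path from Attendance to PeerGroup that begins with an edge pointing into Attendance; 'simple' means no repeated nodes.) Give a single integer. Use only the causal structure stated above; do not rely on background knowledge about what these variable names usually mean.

A backdoor path from Attendance to PeerGroup is any simple undirected path whose first edge points into Attendance (i.e. leaves Attendance via a parent).
Parents of Attendance: {ParentEd}.
Enumerating:
  P1: Attendance <- ParentEd -> Motivation -> PeerGroup
  P2: Attendance <- ParentEd -> PeerGroup
That exhausts the simple backdoor paths. Count: 2.

2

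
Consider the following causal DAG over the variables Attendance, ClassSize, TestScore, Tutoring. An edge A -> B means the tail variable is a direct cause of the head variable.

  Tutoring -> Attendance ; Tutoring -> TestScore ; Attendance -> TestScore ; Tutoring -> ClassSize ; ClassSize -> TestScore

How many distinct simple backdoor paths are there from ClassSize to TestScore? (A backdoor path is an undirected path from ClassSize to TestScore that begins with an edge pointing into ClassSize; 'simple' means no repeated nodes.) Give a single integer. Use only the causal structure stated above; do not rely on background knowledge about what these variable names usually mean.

A backdoor path from ClassSize to TestScore is any simple undirected path whose first edge points into ClassSize (i.e. leaves ClassSize via a parent).
Parents of ClassSize: {Tutoring}.
Enumerating:
  P1: ClassSize <- Tutoring -> Attendance -> TestScore
  P2: ClassSize <- Tutoring -> TestScore
That exhausts the simple backdoor paths. Count: 2.

2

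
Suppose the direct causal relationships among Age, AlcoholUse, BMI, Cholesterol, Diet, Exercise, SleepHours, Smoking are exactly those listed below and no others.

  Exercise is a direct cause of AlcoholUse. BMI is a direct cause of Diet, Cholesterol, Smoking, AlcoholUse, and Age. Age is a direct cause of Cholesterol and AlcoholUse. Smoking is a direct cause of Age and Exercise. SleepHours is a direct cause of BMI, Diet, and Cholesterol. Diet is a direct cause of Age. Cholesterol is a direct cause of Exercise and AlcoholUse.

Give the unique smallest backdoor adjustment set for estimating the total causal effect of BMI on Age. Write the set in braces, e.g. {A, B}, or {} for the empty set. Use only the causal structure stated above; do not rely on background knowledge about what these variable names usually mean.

{SleepHours}

Variables eligible for adjustment (non-descendants of BMI, excluding BMI and Age): {SleepHours}.
Backdoor paths from BMI to Age:
  P1: BMI <- SleepHours -> Diet -> Age
  P2: BMI <- SleepHours -> Cholesterol <- Age
  P3: BMI <- SleepHours -> Cholesterol -> Exercise <- Smoking -> Age
  P4: BMI <- SleepHours -> Cholesterol -> Exercise -> AlcoholUse <- Age
  P5: BMI <- SleepHours -> Cholesterol -> AlcoholUse <- Age
  P6: BMI <- SleepHours -> Cholesterol -> AlcoholUse <- Exercise <- Smoking -> Age
The empty set is not sufficient: P1 (BMI <- SleepHours -> Diet -> Age) has no collider blocking it and no conditioned non-collider, so it is open.
Try {SleepHours}:
  P1: blocked at fork node SleepHours ∈ conditioning set.
  P2: blocked at fork node SleepHours ∈ conditioning set.
  P3: blocked at fork node SleepHours ∈ conditioning set.
  P4: blocked at fork node SleepHours ∈ conditioning set.
  P5: blocked at fork node SleepHours ∈ conditioning set.
  P6: blocked at fork node SleepHours ∈ conditioning set.
{SleepHours} contains no descendant of BMI and blocks every backdoor path.
{SleepHours} is the unique smallest valid adjustment set.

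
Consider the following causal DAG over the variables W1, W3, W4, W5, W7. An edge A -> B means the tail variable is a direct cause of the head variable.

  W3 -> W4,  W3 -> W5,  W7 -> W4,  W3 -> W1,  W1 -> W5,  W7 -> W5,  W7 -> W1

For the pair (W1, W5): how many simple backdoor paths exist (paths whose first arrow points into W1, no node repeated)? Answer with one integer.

A backdoor path from W1 to W5 is any simple undirected path whose first edge points into W1 (i.e. leaves W1 via a parent).
Parents of W1: {W3, W7}.
Enumerating:
  P1: W1 <- W3 -> W5
  P2: W1 <- W3 -> W4 <- W7 -> W5
  P3: W1 <- W7 -> W5
  P4: W1 <- W7 -> W4 <- W3 -> W5
That exhausts the simple backdoor paths. Count: 4.

4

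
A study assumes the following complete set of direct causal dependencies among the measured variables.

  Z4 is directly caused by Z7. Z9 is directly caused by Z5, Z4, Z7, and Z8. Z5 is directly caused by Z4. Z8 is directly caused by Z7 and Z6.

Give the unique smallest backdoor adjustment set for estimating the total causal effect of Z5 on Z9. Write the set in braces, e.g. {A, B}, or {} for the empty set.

{Z4}

Variables eligible for adjustment (non-descendants of Z5, excluding Z5 and Z9): {Z4, Z6, Z7, Z8}.
Backdoor paths from Z5 to Z9:
  P1: Z5 <- Z4 <- Z7 -> Z8 -> Z9
  P2: Z5 <- Z4 <- Z7 -> Z9
  P3: Z5 <- Z4 -> Z9
The empty set is not sufficient: P1 (Z5 <- Z4 <- Z7 -> Z8 -> Z9) has no collider blocking it and no conditioned non-collider, so it is open.
Try {Z4}:
  P1: blocked at chain node Z4 ∈ conditioning set.
  P2: blocked at chain node Z4 ∈ conditioning set.
  P3: blocked at fork node Z4 ∈ conditioning set.
{Z4} contains no descendant of Z5 and blocks every backdoor path.
No other singleton works — e.g. {Z7} leaves P3 open — so {Z4} is the unique smallest valid adjustment set.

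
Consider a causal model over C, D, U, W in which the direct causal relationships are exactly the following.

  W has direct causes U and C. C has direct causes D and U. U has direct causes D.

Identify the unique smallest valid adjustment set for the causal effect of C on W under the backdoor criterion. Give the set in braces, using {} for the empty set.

{U}

Variables eligible for adjustment (non-descendants of C, excluding C and W): {D, U}.
Backdoor paths from C to W:
  P1: C <- D -> U -> W
  P2: C <- U -> W
The empty set is not sufficient: P1 (C <- D -> U -> W) has no collider blocking it and no conditioned non-collider, so it is open.
Try {U}:
  P1: blocked at chain node U ∈ conditioning set.
  P2: blocked at fork node U ∈ conditioning set.
{U} contains no descendant of C and blocks every backdoor path.
No other singleton works — e.g. {D} leaves P2 open — so {U} is the unique smallest valid adjustment set.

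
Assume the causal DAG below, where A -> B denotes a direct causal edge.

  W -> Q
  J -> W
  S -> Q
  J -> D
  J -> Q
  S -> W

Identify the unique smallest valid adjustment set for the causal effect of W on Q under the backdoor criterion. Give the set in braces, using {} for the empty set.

Variables eligible for adjustment (non-descendants of W, excluding W and Q): {D, J, S}.
Backdoor paths from W to Q:
  P1: W <- J -> Q
  P2: W <- S -> Q
The empty set is not sufficient: P1 (W <- J -> Q) has no collider blocking it and no conditioned non-collider, so it is open.
Try {J, S}:
  P1: blocked at fork node J ∈ conditioning set.
  P2: blocked at fork node S ∈ conditioning set.
{J, S} contains no descendant of W and blocks every backdoor path.
Every element of {J, S} is needed (dropping J leaves P1 open; dropping S leaves P2 open), so no proper subset is valid.
Among all size-2 subsets of the eligible variables, only {J, S} blocks every backdoor path, so it is the unique smallest valid adjustment set.

{J, S}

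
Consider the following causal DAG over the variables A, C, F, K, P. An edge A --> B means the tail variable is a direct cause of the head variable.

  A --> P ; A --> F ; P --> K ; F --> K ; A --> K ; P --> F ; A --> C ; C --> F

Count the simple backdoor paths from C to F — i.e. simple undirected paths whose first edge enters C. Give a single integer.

5

A backdoor path from C to F is any simple undirected path whose first edge points into C (i.e. leaves C via a parent).
Parents of C: {A}.
Enumerating:
  P1: C <- A -> P -> F
  P2: C <- A -> P -> K <- F
  P3: C <- A -> F
  P4: C <- A -> K <- P -> F
  P5: C <- A -> K <- F
That exhausts the simple backdoor paths. Count: 5.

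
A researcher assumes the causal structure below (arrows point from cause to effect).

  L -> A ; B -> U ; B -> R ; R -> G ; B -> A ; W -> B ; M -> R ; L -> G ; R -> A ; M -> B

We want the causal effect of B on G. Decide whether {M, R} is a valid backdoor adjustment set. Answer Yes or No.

No

Backdoor paths from B to G (paths whose first edge points into B):
  P1: B <- M -> R -> G
  P2: B <- M -> R -> A <- L -> G
Condition 1 (no descendant of B in the set): FAILS — R is a descendant of B.
Condition 2 (every backdoor path blocked by {M, R}):
  P1: blocked at fork node M ∈ conditioning set.
  P2: blocked at fork node M ∈ conditioning set.
{M, R} does not satisfy the backdoor criterion.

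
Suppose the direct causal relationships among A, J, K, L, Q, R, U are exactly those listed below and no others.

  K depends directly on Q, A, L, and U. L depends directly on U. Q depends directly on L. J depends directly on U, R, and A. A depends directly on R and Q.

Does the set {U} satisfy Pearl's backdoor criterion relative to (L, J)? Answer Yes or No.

Yes

Backdoor paths from L to J (paths whose first edge points into L):
  P1: L <- U -> K <- Q -> A <- R -> J
  P2: L <- U -> K <- Q -> A -> J
  P3: L <- U -> K <- A <- R -> J
  P4: L <- U -> K <- A -> J
  P5: L <- U -> J
Condition 1 (no descendant of L in the set): holds — descendants of L are {A, J, K, Q}; none are in {U}.
Condition 2 (every backdoor path blocked by {U}):
  P1: blocked at fork node U ∈ conditioning set.
  P2: blocked at fork node U ∈ conditioning set.
  P3: blocked at fork node U ∈ conditioning set.
  P4: blocked at fork node U ∈ conditioning set.
  P5: blocked at fork node U ∈ conditioning set.
{U} satisfies the backdoor criterion.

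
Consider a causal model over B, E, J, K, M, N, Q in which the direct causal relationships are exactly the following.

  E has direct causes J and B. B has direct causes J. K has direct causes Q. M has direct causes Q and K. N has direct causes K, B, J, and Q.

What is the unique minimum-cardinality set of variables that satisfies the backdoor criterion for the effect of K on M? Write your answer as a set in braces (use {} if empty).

{Q}

Variables eligible for adjustment (non-descendants of K, excluding K and M): {B, E, J, Q}.
Backdoor paths from K to M:
  P1: K <- Q -> M
The empty set is not sufficient: P1 (K <- Q -> M) has no collider blocking it and no conditioned non-collider, so it is open.
Try {Q}:
  P1: blocked at fork node Q ∈ conditioning set.
{Q} contains no descendant of K and blocks every backdoor path.
No other singleton works — e.g. {J} leaves P1 open — so {Q} is the unique smallest valid adjustment set.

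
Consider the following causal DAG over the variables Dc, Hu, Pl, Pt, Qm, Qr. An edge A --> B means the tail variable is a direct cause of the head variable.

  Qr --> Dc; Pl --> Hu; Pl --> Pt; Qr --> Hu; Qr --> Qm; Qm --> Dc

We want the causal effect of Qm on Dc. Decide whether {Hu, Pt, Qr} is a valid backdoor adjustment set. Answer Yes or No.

Yes

Backdoor paths from Qm to Dc (paths whose first edge points into Qm):
  P1: Qm <- Qr -> Dc
Condition 1 (no descendant of Qm in the set): holds — descendants of Qm are {Dc}; none are in {Hu, Pt, Qr}.
Condition 2 (every backdoor path blocked by {Hu, Pt, Qr}):
  P1: blocked at fork node Qr ∈ conditioning set.
{Hu, Pt, Qr} satisfies the backdoor criterion.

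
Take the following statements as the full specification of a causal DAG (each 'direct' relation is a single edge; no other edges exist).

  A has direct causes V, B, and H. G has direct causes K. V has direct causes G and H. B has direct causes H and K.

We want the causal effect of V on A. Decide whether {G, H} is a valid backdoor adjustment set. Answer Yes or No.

Yes

Backdoor paths from V to A (paths whose first edge points into V):
  P1: V <- H -> B -> A
  P2: V <- H -> A
  P3: V <- G <- K -> B <- H -> A
  P4: V <- G <- K -> B -> A
Condition 1 (no descendant of V in the set): holds — descendants of V are {A}; none are in {G, H}.
Condition 2 (every backdoor path blocked by {G, H}):
  P1: blocked at fork node H ∈ conditioning set.
  P2: blocked at fork node H ∈ conditioning set.
  P3: blocked at chain node G ∈ conditioning set.
  P4: blocked at chain node G ∈ conditioning set.
{G, H} satisfies the backdoor criterion.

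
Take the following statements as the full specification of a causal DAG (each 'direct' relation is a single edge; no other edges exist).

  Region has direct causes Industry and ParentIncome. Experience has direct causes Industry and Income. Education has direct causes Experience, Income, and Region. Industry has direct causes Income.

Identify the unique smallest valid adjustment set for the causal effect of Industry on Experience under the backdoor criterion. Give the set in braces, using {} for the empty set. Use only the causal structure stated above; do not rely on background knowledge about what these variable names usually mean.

Variables eligible for adjustment (non-descendants of Industry, excluding Industry and Experience): {Income, ParentIncome}.
Backdoor paths from Industry to Experience:
  P1: Industry <- Income -> Experience
  P2: Industry <- Income -> Education <- Experience
The empty set is not sufficient: P1 (Industry <- Income -> Experience) has no collider blocking it and no conditioned non-collider, so it is open.
Try {Income}:
  P1: blocked at fork node Income ∈ conditioning set.
  P2: blocked at fork node Income ∈ conditioning set.
{Income} contains no descendant of Industry and blocks every backdoor path.
No other singleton works — e.g. {ParentIncome} leaves P1 open — so {Income} is the unique smallest valid adjustment set.

{Income}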